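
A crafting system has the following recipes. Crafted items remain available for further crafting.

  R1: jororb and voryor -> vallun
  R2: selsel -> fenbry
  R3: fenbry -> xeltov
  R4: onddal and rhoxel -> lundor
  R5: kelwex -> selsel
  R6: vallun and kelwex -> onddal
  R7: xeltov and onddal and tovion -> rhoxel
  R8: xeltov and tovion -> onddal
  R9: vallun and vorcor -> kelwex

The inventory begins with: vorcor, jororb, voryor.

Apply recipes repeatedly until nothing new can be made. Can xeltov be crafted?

Using R1, jororb and voryor make vallun.
Using R9, vallun and vorcor make kelwex.
Using R5, kelwex makes selsel.
selsel -> fenbry (R2).
fenbry -> xeltov (R3).

Yes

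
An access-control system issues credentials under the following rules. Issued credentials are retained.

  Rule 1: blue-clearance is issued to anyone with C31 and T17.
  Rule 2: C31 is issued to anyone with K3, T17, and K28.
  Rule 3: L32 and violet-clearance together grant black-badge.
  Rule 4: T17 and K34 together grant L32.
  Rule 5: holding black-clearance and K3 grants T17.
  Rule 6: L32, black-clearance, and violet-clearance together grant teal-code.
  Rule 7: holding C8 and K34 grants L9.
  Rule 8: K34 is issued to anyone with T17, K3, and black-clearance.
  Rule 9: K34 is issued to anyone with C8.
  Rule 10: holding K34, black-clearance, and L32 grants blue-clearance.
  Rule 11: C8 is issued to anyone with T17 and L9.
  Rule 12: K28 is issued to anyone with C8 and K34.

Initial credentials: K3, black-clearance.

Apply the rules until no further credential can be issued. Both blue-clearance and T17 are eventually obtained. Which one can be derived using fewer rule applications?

T17: Holding black-clearance and K3 grants T17 (Rule 5). [1 rule application]
blue-clearance: Holding black-clearance and K3 grants T17 (Rule 5). Holding T17, K3, and black-clearance grants K34 (Rule 8). Holding T17 and K34 grants L32 (Rule 4). Holding K34, black-clearance, and L32 grants blue-clearance (Rule 10). [4 rule applications]
T17 needs fewer.

T17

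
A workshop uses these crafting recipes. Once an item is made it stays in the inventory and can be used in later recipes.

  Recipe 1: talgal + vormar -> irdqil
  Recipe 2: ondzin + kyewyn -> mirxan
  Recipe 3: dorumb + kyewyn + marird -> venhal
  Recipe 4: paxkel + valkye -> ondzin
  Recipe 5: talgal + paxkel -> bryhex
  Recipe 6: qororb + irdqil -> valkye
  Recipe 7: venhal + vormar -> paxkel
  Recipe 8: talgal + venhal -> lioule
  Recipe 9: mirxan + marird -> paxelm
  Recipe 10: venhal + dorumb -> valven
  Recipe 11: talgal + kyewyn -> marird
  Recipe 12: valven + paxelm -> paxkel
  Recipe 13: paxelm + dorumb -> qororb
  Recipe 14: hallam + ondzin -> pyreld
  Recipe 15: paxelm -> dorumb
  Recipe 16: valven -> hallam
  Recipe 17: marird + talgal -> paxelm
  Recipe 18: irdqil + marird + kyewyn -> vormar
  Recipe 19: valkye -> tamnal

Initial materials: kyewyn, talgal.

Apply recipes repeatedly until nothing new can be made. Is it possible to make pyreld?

No

pyreld would need hallam and ondzin (Recipe 14), but ondzin is never obtained.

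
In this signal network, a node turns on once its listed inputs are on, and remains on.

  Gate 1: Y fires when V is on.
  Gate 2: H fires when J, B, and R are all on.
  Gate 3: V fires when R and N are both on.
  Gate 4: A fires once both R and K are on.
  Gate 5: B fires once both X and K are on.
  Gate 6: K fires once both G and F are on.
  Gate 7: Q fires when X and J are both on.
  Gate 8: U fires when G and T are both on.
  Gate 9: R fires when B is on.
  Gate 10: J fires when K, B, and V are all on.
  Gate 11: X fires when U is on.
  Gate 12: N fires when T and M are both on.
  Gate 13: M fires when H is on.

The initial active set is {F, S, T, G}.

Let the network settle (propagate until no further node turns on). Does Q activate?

Q would need X and J (Gate 7), but J never turns on.

No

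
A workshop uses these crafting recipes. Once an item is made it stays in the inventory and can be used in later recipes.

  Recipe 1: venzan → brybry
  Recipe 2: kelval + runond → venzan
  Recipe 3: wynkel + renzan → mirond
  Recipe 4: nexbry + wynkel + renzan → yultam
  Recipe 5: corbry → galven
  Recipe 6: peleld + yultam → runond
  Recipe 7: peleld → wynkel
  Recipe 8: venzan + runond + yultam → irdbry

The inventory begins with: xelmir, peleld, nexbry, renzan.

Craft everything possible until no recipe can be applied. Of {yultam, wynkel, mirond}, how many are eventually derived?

peleld → wynkel (Recipe 7).
nexbry + wynkel + renzan → yultam (Recipe 4).
Using Recipe 3, wynkel and renzan make mirond.
yultam: reached.
wynkel: reached.
mirond: reached.
All 3 are reached.

3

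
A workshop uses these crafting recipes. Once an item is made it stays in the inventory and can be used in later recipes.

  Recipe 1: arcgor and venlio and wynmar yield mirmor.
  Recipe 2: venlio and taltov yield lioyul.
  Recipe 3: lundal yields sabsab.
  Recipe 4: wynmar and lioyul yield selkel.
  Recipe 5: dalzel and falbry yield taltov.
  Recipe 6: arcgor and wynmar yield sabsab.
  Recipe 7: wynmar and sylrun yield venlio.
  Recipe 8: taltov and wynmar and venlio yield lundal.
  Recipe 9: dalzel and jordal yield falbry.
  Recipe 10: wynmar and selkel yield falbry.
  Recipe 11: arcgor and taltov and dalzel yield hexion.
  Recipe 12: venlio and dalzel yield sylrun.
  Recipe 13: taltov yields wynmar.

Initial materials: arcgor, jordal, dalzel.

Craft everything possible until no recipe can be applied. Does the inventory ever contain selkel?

selkel would need wynmar and lioyul (Recipe 4), but lioyul is never obtained.

No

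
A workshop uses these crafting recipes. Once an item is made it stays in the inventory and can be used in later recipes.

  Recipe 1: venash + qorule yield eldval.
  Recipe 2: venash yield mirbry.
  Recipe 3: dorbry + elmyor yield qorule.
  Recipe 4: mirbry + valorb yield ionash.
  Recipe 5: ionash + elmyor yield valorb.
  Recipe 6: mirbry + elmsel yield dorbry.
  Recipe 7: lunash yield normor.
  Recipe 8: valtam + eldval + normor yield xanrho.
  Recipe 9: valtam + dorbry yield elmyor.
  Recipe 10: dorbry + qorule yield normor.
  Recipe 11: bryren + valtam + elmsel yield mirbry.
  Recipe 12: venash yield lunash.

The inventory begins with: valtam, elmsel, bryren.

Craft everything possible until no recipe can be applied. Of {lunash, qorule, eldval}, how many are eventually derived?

bryren + valtam + elmsel → mirbry (Recipe 11).
Using Recipe 6, mirbry and elmsel make dorbry.
Using Recipe 9, valtam and dorbry make elmyor.
dorbry + elmyor → qorule (Recipe 3).
lunash would need venash (Recipe 12), but venash is never obtained.
qorule: reached.
eldval would need venash and qorule (Recipe 1), but venash is never obtained.
Reached: qorule — 1 of the 3.

1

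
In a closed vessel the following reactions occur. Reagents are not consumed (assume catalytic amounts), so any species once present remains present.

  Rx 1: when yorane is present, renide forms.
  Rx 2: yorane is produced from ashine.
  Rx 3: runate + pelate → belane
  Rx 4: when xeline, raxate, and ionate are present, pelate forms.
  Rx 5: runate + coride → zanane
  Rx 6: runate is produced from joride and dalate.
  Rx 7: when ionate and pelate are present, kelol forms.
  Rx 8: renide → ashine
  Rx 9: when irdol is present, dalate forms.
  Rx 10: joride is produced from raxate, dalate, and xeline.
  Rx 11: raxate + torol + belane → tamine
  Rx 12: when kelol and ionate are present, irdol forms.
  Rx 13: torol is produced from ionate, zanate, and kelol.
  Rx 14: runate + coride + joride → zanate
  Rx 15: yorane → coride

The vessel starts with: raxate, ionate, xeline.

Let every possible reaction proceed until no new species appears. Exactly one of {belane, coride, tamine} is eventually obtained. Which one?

belane

xeline, raxate, and ionate present → pelate forms (Rx 4).
ionate and pelate present → kelol forms (Rx 7).
kelol and ionate present → irdol forms (Rx 12).
irdol present → dalate forms (Rx 9).
raxate, dalate, and xeline present → joride forms (Rx 10).
joride and dalate present → runate forms (Rx 6).
runate and pelate present → belane forms (Rx 3).
coride would need yorane (Rx 15), but yorane never forms. tamine would need raxate, torol, and belane (Rx 11), but torol never forms.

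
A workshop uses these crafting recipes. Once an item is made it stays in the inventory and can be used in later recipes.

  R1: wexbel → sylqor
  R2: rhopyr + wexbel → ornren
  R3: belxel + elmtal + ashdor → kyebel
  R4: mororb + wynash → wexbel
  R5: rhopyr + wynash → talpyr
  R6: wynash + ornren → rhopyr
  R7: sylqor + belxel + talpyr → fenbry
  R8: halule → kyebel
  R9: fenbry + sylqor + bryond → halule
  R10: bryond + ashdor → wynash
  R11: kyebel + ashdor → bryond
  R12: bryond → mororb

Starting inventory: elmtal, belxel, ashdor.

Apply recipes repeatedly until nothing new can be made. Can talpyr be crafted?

No

talpyr would need rhopyr and wynash (R5), but rhopyr is never obtained.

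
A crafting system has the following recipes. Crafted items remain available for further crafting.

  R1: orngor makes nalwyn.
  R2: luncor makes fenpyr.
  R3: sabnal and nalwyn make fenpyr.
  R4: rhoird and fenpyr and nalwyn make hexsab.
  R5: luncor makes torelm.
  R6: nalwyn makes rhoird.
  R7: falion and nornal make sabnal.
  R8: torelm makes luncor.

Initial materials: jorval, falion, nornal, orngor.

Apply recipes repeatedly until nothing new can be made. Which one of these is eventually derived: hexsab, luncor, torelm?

hexsab

Using R1, orngor makes nalwyn.
Using R7, falion and nornal make sabnal.
Using R3, sabnal and nalwyn make fenpyr.
Using R6, nalwyn makes rhoird.
rhoird and fenpyr and nalwyn → hexsab (R4).
torelm would need luncor (R5), but luncor is never obtained. luncor would need torelm (R8), but torelm is never obtained.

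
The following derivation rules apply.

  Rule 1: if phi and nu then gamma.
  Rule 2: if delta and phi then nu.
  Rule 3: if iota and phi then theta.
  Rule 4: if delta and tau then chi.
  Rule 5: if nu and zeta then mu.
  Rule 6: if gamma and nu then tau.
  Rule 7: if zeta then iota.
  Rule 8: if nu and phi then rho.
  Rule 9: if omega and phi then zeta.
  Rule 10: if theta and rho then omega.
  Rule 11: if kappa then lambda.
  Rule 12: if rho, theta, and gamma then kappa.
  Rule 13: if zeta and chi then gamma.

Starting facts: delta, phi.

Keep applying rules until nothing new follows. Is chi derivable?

From delta and phi, Rule 2 gives nu.
phi and nu hold, so gamma follows (Rule 1).
From gamma and nu, Rule 6 gives tau.
delta and tau hold, so chi follows (Rule 4).

Yes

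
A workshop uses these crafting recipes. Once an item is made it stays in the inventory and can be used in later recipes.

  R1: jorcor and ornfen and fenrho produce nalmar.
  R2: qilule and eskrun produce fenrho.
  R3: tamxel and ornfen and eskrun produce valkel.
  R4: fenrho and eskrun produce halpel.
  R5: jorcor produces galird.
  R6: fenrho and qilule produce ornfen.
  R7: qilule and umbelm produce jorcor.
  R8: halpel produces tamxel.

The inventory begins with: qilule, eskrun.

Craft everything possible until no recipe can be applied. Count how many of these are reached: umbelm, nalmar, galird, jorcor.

No rule produces umbelm, and it is not given.
nalmar would need jorcor, ornfen, and fenrho (R1), but jorcor is never obtained.
galird would need jorcor (R5), but jorcor is never obtained.
jorcor would need qilule and umbelm (R7), but umbelm is never obtained.
None of the 4 are reached.

0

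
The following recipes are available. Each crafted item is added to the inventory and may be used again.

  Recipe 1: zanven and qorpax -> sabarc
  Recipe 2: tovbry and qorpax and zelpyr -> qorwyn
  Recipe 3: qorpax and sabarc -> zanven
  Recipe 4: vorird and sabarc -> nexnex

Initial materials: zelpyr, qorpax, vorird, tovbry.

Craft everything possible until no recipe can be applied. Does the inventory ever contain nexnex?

No

nexnex would need vorird and sabarc (Recipe 4), but sabarc is never obtained.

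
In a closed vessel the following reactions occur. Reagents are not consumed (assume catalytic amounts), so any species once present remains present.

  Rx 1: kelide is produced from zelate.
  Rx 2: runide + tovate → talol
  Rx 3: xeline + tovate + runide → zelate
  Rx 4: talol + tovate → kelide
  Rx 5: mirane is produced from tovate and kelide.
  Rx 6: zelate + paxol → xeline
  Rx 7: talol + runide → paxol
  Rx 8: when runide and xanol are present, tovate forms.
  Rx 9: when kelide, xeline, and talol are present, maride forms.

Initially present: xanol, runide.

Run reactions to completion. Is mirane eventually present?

Yes

runide and xanol present → tovate forms (Rx 8).
runide and tovate present → talol forms (Rx 2).
talol and tovate present → kelide forms (Rx 4).
tovate and kelide present → mirane forms (Rx 5).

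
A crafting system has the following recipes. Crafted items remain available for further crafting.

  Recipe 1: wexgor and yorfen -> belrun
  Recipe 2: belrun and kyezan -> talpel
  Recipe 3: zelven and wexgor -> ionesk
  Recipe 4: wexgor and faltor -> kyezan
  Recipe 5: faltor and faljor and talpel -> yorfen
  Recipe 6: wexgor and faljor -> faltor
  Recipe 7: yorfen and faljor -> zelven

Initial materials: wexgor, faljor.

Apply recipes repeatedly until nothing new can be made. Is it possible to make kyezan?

Yes

wexgor and faljor -> faltor (Recipe 6).
wexgor and faltor -> kyezan (Recipe 4).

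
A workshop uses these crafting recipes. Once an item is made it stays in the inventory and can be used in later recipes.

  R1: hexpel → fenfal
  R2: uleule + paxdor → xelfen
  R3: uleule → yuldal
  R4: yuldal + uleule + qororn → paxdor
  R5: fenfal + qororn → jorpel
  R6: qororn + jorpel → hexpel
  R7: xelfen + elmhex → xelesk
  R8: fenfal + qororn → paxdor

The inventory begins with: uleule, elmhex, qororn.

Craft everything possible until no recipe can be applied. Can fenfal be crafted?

No

fenfal would need hexpel (R1), but hexpel is never obtained.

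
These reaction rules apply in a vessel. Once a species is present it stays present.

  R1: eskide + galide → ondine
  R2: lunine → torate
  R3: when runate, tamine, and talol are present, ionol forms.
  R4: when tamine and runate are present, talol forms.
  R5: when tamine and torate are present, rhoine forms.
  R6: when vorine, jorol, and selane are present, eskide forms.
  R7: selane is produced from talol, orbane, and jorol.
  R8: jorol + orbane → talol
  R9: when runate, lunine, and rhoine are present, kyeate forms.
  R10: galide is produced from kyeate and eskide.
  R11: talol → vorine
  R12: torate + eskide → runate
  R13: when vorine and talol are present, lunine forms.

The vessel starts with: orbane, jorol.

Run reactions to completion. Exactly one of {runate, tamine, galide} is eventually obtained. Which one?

jorol and orbane present → talol forms (R8).
talol, orbane, and jorol present → selane forms (R7).
talol present → vorine forms (R11).
vorine, jorol, and selane present → eskide forms (R6).
vorine and talol present → lunine forms (R13).
lunine present → torate forms (R2).
torate and eskide present → runate forms (R12).
galide would need kyeate and eskide (R10), but kyeate never forms. No rule produces tamine, and it is not given.

runate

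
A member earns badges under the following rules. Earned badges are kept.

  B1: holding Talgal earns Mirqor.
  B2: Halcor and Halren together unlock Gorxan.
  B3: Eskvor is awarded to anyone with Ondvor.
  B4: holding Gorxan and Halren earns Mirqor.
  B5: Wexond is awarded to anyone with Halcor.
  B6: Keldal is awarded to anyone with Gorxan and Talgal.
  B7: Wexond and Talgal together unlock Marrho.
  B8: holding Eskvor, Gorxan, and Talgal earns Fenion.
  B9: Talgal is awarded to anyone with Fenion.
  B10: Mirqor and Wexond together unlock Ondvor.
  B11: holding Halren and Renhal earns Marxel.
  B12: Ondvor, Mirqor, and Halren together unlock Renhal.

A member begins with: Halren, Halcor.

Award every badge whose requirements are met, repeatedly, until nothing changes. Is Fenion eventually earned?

No

Fenion would need Eskvor, Gorxan, and Talgal (B8), but Talgal is never earned.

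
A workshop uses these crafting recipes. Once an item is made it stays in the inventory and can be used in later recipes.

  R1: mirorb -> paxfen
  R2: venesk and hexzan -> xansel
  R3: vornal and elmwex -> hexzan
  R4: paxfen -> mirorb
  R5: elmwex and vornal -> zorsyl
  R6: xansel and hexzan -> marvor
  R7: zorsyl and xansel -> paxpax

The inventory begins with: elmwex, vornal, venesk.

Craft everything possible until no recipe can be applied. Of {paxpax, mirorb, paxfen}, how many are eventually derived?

1

Using R3, vornal and elmwex make hexzan.
Using R5, elmwex and vornal make zorsyl.
venesk and hexzan -> xansel (R2).
zorsyl and xansel -> paxpax (R7).
paxpax: reached.
mirorb would need paxfen (R4), but paxfen is never obtained.
paxfen would need mirorb (R1), but mirorb is never obtained.
Reached: paxpax — 1 of the 3.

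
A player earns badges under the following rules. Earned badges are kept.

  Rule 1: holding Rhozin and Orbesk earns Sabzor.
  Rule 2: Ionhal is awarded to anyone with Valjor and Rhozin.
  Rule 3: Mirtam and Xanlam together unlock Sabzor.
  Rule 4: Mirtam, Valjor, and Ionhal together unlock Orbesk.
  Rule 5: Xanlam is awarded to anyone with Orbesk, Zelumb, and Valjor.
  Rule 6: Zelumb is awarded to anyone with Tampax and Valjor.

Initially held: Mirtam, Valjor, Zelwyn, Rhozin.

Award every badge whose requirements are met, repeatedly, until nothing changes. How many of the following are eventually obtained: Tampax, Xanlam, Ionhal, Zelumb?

1

With Valjor and Rhozin, Ionhal is earned (Rule 2).
No rule produces Tampax, and it is not given.
Xanlam would need Orbesk, Zelumb, and Valjor (Rule 5), but Zelumb is never earned.
Ionhal: reached.
Zelumb would need Tampax and Valjor (Rule 6), but Tampax is never earned.
Reached: Ionhal — 1 of the 4.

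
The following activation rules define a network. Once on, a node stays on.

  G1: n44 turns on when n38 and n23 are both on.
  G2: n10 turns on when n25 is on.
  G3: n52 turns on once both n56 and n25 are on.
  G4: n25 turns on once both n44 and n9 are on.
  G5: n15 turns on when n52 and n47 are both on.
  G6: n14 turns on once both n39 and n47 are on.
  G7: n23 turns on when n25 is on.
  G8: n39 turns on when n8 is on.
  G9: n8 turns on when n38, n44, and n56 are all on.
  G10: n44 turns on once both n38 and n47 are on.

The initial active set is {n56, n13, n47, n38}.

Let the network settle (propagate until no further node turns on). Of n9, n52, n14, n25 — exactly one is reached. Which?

G10: n38 and n47 on → n44 on.
n38, n44, and n56 are on, so n8 turns on (G9).
n8 is on, so n39 turns on (G8).
G6: n39 and n47 on → n14 on.
n25 would need n44 and n9 (G4), but n9 never turns on. n52 would need n56 and n25 (G3), but n25 never turns on. No rule produces n9, and it is not given.

n14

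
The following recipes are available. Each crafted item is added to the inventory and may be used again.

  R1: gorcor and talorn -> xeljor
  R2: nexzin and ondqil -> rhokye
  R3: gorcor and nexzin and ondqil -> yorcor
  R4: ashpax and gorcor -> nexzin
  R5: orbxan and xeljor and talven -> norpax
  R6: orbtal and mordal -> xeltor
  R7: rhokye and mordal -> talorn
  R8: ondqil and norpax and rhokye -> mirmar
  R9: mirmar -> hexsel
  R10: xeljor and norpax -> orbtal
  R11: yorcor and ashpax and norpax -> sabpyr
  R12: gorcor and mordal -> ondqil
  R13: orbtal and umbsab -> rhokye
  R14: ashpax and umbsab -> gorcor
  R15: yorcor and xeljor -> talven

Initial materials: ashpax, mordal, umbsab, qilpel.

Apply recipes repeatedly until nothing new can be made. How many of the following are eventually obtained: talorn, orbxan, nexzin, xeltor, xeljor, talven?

4

Using R14, ashpax and umbsab make gorcor.
Using R4, ashpax and gorcor make nexzin.
gorcor and mordal -> ondqil (R12).
nexzin and ondqil -> rhokye (R2).
gorcor and nexzin and ondqil -> yorcor (R3).
Using R7, rhokye and mordal make talorn.
gorcor and talorn -> xeljor (R1).
yorcor and xeljor -> talven (R15).
talorn: reached.
No rule produces orbxan, and it is not given.
nexzin: reached.
xeltor would need orbtal and mordal (R6), but orbtal is never obtained.
xeljor: reached.
talven: reached.
Reached: talorn, nexzin, xeljor, and talven — 4 of the 6.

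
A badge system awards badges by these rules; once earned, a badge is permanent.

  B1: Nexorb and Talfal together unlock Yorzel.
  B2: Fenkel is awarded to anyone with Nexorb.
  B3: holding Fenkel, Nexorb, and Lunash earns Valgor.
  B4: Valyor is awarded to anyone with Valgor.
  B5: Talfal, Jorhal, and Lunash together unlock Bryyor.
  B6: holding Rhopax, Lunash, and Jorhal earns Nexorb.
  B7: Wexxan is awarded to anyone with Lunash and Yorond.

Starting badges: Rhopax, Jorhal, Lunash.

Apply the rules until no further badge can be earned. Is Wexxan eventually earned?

Wexxan would need Lunash and Yorond (B7), but Yorond is never earned.

No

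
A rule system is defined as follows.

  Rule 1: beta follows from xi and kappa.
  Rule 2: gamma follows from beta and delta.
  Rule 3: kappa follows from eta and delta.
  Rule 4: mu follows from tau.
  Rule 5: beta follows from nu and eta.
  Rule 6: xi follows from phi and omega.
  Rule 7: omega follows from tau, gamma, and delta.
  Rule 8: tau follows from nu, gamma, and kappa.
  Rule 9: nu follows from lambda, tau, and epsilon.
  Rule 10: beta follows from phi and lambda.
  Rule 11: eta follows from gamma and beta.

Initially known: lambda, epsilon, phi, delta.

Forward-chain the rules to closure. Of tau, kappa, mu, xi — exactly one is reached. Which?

kappa

phi and lambda hold, so beta follows (Rule 10).
From beta and delta, Rule 2 gives gamma.
From gamma and beta, Rule 11 gives eta.
eta and delta hold, so kappa follows (Rule 3).
mu would need tau (Rule 4), but tau is never established. tau would need nu, gamma, and kappa (Rule 8), but nu is never established. xi would need phi and omega (Rule 6), but omega is never established.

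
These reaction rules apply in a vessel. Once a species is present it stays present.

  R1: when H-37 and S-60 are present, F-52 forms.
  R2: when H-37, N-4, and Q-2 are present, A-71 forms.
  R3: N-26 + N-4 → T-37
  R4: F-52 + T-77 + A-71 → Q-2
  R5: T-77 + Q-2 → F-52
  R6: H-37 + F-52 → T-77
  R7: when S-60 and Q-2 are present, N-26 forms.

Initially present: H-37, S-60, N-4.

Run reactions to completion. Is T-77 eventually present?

Yes

H-37 and S-60 present → F-52 forms (R1).
H-37 and F-52 present → T-77 forms (R6).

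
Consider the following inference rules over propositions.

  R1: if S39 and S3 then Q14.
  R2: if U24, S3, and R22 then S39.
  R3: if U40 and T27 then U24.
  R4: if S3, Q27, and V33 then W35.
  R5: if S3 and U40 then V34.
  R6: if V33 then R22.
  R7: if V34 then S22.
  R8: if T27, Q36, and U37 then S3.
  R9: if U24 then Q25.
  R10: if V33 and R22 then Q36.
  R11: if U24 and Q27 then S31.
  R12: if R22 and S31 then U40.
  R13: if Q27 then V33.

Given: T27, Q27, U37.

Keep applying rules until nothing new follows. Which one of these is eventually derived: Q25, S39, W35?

Q27 holds, so V33 follows (R13).
From V33, R6 gives R22.
From V33 and R22, R10 gives Q36.
From T27, Q36, and U37, R8 gives S3.
S3, Q27, and V33 hold, so W35 follows (R4).
S39 would need U24, S3, and R22 (R2), but U24 is never established. Q25 would need U24 (R9), but U24 is never established.

W35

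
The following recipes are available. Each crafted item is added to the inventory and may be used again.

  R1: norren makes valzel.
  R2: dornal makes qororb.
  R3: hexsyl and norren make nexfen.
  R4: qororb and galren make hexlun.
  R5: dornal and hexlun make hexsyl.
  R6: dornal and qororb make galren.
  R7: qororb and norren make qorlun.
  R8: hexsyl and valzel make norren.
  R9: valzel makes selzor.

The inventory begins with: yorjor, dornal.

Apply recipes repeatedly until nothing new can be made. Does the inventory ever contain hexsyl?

Yes

dornal → qororb (R2).
dornal and qororb → galren (R6).
Using R4, qororb and galren make hexlun.
Using R5, dornal and hexlun make hexsyl.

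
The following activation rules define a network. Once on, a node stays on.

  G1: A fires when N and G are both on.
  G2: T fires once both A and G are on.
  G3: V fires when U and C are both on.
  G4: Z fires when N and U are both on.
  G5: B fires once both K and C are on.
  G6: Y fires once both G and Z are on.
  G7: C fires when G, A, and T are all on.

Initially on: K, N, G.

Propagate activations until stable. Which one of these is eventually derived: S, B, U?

B

N and G are on, so A fires (G1).
G2: A and G on → T on.
G, A, and T are on, so C fires (G7).
G5: K and C on → B on.
No rule produces S, and it is not given. No rule produces U, and it is not given.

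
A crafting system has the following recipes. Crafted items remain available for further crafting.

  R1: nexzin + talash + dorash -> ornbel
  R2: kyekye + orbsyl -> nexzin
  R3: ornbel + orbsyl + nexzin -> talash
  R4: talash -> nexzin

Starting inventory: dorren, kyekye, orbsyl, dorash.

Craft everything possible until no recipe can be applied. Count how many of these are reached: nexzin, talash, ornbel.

1

kyekye + orbsyl -> nexzin (R2).
nexzin: reached.
talash would need ornbel, orbsyl, and nexzin (R3), but ornbel is never obtained.
ornbel would need nexzin, talash, and dorash (R1), but talash is never obtained.
Reached: nexzin — 1 of the 3.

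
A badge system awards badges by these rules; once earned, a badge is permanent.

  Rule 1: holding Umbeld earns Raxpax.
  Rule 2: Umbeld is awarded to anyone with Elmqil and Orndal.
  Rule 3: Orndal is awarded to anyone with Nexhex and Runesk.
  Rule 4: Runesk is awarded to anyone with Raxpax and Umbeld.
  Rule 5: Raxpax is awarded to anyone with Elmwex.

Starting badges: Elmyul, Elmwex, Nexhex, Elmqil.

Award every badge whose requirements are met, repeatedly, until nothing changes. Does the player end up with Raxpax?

With Elmwex, Raxpax is earned (Rule 5).

Yes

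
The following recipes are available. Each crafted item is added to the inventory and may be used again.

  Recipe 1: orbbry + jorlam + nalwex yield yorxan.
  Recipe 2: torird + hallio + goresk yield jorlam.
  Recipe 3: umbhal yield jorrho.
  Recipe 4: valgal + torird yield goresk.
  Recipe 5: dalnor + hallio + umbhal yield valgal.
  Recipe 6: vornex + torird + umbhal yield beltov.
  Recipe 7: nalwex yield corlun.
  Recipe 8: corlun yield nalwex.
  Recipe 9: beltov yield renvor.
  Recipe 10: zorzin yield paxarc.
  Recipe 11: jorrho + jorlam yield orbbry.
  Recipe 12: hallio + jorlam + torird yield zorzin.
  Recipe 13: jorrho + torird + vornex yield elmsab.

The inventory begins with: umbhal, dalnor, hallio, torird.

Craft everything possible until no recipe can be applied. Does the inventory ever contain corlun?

No

corlun would need nalwex (Recipe 7), but nalwex is never obtained.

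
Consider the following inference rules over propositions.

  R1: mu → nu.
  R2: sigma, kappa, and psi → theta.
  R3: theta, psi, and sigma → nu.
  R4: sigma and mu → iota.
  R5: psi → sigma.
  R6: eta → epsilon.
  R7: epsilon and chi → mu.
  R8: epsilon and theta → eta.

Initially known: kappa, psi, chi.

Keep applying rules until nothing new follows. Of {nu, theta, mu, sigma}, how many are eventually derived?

3

From psi, R5 gives sigma.
sigma, kappa, and psi hold, so theta follows (R2).
theta, psi, and sigma hold, so nu follows (R3).
nu: reached.
theta: reached.
mu would need epsilon and chi (R7), but epsilon is never established.
sigma: reached.
Reached: nu, theta, and sigma — 3 of the 4.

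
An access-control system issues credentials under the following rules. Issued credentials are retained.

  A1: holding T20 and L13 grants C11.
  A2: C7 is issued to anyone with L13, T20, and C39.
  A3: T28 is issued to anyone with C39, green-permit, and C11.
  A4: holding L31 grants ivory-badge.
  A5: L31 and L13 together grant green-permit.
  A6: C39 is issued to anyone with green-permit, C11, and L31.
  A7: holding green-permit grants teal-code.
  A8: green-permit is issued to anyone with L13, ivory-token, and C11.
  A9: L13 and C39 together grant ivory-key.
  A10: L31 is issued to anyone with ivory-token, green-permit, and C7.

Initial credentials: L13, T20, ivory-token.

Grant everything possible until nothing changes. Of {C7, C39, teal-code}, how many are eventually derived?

Holding T20 and L13 grants C11 (A1).
Holding L13, ivory-token, and C11 grants green-permit (A8).
Holding green-permit grants teal-code (A7).
C7 would need L13, T20, and C39 (A2), but C39 is never granted.
C39 would need green-permit, C11, and L31 (A6), but L31 is never granted.
teal-code: reached.
Reached: teal-code — 1 of the 3.

1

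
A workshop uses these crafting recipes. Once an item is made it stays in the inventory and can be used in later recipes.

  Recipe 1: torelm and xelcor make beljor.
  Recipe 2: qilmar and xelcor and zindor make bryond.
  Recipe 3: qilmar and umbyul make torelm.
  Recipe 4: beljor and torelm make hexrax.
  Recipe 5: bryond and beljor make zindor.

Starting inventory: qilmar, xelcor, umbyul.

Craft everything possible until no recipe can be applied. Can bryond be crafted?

No

bryond would need qilmar, xelcor, and zindor (Recipe 2), but zindor is never obtained.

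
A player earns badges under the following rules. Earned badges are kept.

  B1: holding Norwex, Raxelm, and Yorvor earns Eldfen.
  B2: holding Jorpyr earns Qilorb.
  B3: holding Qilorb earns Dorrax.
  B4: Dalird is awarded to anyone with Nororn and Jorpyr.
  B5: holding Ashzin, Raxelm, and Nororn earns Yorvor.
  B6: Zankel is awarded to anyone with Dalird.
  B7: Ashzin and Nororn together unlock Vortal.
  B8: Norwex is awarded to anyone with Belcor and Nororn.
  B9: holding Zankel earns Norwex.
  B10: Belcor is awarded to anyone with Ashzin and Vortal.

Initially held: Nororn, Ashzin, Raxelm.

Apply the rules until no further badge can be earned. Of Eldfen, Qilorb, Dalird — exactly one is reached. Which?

Eldfen

With Ashzin, Raxelm, and Nororn, Yorvor is earned (B5).
With Ashzin and Nororn, Vortal is earned (B7).
With Ashzin and Vortal, Belcor is earned (B10).
With Belcor and Nororn, Norwex is earned (B8).
With Norwex, Raxelm, and Yorvor, Eldfen is earned (B1).
Dalird would need Nororn and Jorpyr (B4), but Jorpyr is never earned. Qilorb would need Jorpyr (B2), but Jorpyr is never earned.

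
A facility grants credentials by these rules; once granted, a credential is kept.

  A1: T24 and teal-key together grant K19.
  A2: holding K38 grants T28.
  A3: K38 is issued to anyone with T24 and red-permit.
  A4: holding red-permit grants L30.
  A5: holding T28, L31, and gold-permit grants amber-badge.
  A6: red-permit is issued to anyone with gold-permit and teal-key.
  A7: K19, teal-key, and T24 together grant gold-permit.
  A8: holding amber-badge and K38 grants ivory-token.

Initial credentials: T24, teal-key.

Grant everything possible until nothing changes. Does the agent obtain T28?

Yes

Holding T24 and teal-key grants K19 (A1).
Holding K19, teal-key, and T24 grants gold-permit (A7).
Holding gold-permit and teal-key grants red-permit (A6).
Holding T24 and red-permit grants K38 (A3).
Holding K38 grants T28 (A2).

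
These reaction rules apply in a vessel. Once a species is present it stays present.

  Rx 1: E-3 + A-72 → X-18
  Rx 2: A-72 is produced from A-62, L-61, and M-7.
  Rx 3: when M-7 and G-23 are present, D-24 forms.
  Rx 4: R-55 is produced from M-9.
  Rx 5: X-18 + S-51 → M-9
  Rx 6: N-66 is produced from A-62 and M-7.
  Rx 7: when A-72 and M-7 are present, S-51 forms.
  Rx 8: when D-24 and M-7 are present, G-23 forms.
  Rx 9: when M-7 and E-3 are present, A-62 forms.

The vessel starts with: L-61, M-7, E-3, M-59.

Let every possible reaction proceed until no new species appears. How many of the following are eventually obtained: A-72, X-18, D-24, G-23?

M-7 and E-3 present → A-62 forms (Rx 9).
A-62, L-61, and M-7 present → A-72 forms (Rx 2).
E-3 and A-72 present → X-18 forms (Rx 1).
A-72: reached.
X-18: reached.
D-24 would need M-7 and G-23 (Rx 3), but G-23 never forms.
G-23 would need D-24 and M-7 (Rx 8), but D-24 never forms.
Reached: A-72 and X-18 — 2 of the 4.

2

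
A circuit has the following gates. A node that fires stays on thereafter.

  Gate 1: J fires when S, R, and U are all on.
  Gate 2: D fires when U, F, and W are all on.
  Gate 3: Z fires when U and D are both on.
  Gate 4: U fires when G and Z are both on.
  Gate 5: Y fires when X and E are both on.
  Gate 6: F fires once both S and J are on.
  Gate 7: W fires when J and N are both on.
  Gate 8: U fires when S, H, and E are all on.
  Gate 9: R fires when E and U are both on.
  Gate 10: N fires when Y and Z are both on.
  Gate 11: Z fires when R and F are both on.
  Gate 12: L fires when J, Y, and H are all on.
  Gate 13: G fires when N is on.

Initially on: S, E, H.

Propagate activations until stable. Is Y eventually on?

Y would need X and E (Gate 5), but X never turns on.

No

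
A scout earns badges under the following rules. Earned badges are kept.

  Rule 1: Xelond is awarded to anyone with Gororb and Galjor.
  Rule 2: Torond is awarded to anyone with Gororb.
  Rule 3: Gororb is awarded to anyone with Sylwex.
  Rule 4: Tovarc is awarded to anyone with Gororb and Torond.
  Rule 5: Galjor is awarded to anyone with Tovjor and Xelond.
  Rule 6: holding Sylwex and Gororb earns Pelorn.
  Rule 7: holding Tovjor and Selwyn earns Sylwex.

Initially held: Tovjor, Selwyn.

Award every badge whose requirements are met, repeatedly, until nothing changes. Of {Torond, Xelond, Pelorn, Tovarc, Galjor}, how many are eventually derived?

With Tovjor and Selwyn, Sylwex is earned (Rule 7).
With Sylwex, Gororb is earned (Rule 3).
With Sylwex and Gororb, Pelorn is earned (Rule 6).
With Gororb, Torond is earned (Rule 2).
With Gororb and Torond, Tovarc is earned (Rule 4).
Torond: reached.
Xelond would need Gororb and Galjor (Rule 1), but Galjor is never earned.
Pelorn: reached.
Tovarc: reached.
Galjor would need Tovjor and Xelond (Rule 5), but Xelond is never earned.
Reached: Torond, Pelorn, and Tovarc — 3 of the 5.

3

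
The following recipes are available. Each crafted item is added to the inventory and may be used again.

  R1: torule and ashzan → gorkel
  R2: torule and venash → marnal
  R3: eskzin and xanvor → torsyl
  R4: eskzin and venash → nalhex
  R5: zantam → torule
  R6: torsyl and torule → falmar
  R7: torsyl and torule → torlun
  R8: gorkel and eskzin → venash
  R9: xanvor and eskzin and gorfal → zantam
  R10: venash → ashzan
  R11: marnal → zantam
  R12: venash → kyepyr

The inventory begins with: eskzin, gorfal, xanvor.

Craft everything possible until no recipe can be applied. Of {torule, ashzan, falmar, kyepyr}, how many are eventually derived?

Using R9, xanvor, eskzin, and gorfal make zantam.
Using R3, eskzin and xanvor make torsyl.
Using R5, zantam makes torule.
Using R6, torsyl and torule make falmar.
torule: reached.
ashzan would need venash (R10), but venash is never obtained.
falmar: reached.
kyepyr would need venash (R12), but venash is never obtained.
Reached: torule and falmar — 2 of the 4.

2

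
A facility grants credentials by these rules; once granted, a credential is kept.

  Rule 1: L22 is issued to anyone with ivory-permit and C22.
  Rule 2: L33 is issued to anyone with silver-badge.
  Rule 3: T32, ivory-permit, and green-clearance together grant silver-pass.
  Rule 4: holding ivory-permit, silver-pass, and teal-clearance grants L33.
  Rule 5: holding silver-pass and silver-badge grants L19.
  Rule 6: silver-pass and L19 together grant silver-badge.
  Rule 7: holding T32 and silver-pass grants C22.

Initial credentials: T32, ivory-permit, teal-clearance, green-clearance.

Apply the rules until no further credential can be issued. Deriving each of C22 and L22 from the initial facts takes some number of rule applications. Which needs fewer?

C22: Holding T32, ivory-permit, and green-clearance grants silver-pass (Rule 3). Holding T32 and silver-pass grants C22 (Rule 7). [2 rule applications]
L22: Holding T32, ivory-permit, and green-clearance grants silver-pass (Rule 3). Holding T32 and silver-pass grants C22 (Rule 7). Holding ivory-permit and C22 grants L22 (Rule 1). [3 rule applications]
C22 needs fewer.

C22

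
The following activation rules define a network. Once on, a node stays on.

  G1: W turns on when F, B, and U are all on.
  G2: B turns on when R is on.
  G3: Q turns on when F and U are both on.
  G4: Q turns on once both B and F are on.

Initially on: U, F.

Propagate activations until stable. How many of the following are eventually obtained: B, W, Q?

1

G3: F and U on → Q on.
B would need R (G2), but R never turns on.
W would need F, B, and U (G1), but B never turns on.
Q: reached.
Reached: Q — 1 of the 3.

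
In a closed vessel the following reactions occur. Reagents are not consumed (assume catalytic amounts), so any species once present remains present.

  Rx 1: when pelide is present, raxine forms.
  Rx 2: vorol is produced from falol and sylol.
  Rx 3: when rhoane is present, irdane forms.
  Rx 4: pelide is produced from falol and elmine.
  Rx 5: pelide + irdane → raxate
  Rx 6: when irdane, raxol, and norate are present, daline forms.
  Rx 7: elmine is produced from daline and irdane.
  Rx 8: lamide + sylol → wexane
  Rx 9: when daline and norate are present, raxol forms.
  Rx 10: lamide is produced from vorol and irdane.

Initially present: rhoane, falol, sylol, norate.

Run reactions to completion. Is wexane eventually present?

Yes

rhoane present → irdane forms (Rx 3).
falol and sylol present → vorol forms (Rx 2).
vorol and irdane present → lamide forms (Rx 10).
lamide and sylol present → wexane forms (Rx 8).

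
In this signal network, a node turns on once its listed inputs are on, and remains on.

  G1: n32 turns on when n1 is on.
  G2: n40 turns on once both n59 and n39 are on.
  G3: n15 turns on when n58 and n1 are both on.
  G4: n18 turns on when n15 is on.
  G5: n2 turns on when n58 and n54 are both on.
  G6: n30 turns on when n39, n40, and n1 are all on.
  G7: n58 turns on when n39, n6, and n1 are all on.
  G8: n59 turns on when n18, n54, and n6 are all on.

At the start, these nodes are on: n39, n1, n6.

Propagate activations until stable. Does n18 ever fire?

G7: n39, n6, and n1 on → n58 on.
G3: n58 and n1 on → n15 on.
n15 is on, so n18 turns on (G4).

Yes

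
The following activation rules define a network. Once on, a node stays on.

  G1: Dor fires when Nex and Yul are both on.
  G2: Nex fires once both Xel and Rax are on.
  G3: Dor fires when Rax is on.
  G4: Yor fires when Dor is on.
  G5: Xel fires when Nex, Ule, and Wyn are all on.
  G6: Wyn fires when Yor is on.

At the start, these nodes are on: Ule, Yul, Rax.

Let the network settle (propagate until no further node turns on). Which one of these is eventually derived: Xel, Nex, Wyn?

G3: Rax on → Dor on.
G4: Dor on → Yor on.
G6: Yor on → Wyn on.
Xel would need Nex, Ule, and Wyn (G5), but Nex never turns on. Nex would need Xel and Rax (G2), but Xel never turns on.

Wyn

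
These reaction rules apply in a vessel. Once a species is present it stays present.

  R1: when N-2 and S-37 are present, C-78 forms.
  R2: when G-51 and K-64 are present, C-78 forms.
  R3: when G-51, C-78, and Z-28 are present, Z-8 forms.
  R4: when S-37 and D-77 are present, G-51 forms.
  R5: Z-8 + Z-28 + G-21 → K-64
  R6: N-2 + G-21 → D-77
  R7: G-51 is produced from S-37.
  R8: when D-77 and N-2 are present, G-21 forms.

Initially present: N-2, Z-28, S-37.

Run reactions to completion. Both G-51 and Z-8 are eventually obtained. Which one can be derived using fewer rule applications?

G-51: S-37 present → G-51 forms (R7). [1 rule application]
Z-8: S-37 present → G-51 forms (R7). N-2 and S-37 present → C-78 forms (R1). G-51, C-78, and Z-28 present → Z-8 forms (R3). [3 rule applications]
G-51 needs fewer.

G-51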